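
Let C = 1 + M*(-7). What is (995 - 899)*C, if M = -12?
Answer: 8160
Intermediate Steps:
C = 85 (C = 1 - 12*(-7) = 1 + 84 = 85)
(995 - 899)*C = (995 - 899)*85 = 96*85 = 8160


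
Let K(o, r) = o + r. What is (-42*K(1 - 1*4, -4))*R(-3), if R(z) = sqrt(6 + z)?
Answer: 294*sqrt(3) ≈ 509.22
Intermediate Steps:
(-42*K(1 - 1*4, -4))*R(-3) = (-42*((1 - 1*4) - 4))*sqrt(6 - 3) = (-42*((1 - 4) - 4))*sqrt(3) = (-42*(-3 - 4))*sqrt(3) = (-42*(-7))*sqrt(3) = 294*sqrt(3)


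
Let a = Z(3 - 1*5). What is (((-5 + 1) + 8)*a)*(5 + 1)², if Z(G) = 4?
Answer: 576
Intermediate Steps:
a = 4
(((-5 + 1) + 8)*a)*(5 + 1)² = (((-5 + 1) + 8)*4)*(5 + 1)² = ((-4 + 8)*4)*6² = (4*4)*36 = 16*36 = 576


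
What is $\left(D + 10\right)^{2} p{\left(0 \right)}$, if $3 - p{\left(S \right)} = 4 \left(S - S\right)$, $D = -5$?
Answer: $75$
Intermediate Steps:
$p{\left(S \right)} = 3$ ($p{\left(S \right)} = 3 - 4 \left(S - S\right) = 3 - 4 \cdot 0 = 3 - 0 = 3 + 0 = 3$)
$\left(D + 10\right)^{2} p{\left(0 \right)} = \left(-5 + 10\right)^{2} \cdot 3 = 5^{2} \cdot 3 = 25 \cdot 3 = 75$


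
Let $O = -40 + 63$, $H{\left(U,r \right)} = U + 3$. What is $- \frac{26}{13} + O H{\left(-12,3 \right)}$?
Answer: $-209$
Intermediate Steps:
$H{\left(U,r \right)} = 3 + U$
$O = 23$
$- \frac{26}{13} + O H{\left(-12,3 \right)} = - \frac{26}{13} + 23 \left(3 - 12\right) = \left(-26\right) \frac{1}{13} + 23 \left(-9\right) = -2 - 207 = -209$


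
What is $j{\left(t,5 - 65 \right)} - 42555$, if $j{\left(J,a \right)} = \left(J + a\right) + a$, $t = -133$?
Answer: $-42808$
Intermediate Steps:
$j{\left(J,a \right)} = J + 2 a$
$j{\left(t,5 - 65 \right)} - 42555 = \left(-133 + 2 \left(5 - 65\right)\right) - 42555 = \left(-133 + 2 \left(-60\right)\right) - 42555 = \left(-133 - 120\right) - 42555 = -253 - 42555 = -42808$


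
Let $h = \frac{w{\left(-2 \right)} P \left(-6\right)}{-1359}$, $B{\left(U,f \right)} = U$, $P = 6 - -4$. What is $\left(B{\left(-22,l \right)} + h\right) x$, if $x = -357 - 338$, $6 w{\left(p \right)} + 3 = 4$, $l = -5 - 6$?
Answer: $\frac{20772160}{1359} \approx 15285.0$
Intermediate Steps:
$l = -11$
$P = 10$ ($P = 6 + 4 = 10$)
$w{\left(p \right)} = \frac{1}{6}$ ($w{\left(p \right)} = - \frac{1}{2} + \frac{1}{6} \cdot 4 = - \frac{1}{2} + \frac{2}{3} = \frac{1}{6}$)
$x = -695$ ($x = -357 - 338 = -695$)
$h = \frac{10}{1359}$ ($h = \frac{\frac{1}{6} \cdot 10 \left(-6\right)}{-1359} = \frac{5}{3} \left(-6\right) \left(- \frac{1}{1359}\right) = \left(-10\right) \left(- \frac{1}{1359}\right) = \frac{10}{1359} \approx 0.0073583$)
$\left(B{\left(-22,l \right)} + h\right) x = \left(-22 + \frac{10}{1359}\right) \left(-695\right) = \left(- \frac{29888}{1359}\right) \left(-695\right) = \frac{20772160}{1359}$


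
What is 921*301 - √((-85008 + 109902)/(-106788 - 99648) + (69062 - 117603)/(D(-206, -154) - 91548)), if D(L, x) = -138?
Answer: 277221 - 2*√63568905713376483/788637129 ≈ 2.7722e+5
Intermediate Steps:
921*301 - √((-85008 + 109902)/(-106788 - 99648) + (69062 - 117603)/(D(-206, -154) - 91548)) = 921*301 - √((-85008 + 109902)/(-106788 - 99648) + (69062 - 117603)/(-138 - 91548)) = 277221 - √(24894/(-206436) - 48541/(-91686)) = 277221 - √(24894*(-1/206436) - 48541*(-1/91686)) = 277221 - √(-4149/34406 + 48541/91686) = 277221 - √(322424108/788637129) = 277221 - 2*√63568905713376483/788637129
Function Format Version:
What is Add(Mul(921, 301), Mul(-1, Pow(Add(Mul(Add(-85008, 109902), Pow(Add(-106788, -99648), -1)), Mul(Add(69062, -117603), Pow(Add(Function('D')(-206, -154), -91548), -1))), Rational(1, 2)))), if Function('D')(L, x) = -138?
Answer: Add(277221, Mul(Rational(-2, 788637129), Pow(63568905713376483, Rational(1, 2)))) ≈ 2.7722e+5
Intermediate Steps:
Add(Mul(921, 301), Mul(-1, Pow(Add(Mul(Add(-85008, 109902), Pow(Add(-106788, -99648), -1)), Mul(Add(69062, -117603), Pow(Add(Function('D')(-206, -154), -91548), -1))), Rational(1, 2)))) = Add(Mul(921, 301), Mul(-1, Pow(Add(Mul(Add(-85008, 109902), Pow(Add(-106788, -99648), -1)), Mul(Add(69062, -117603), Pow(Add(-138, -91548), -1))), Rational(1, 2)))) = Add(277221, Mul(-1, Pow(Add(Mul(24894, Pow(-206436, -1)), Mul(-48541, Pow(-91686, -1))), Rational(1, 2)))) = Add(277221, Mul(-1, Pow(Add(Mul(24894, Rational(-1, 206436)), Mul(-48541, Rational(-1, 91686))), Rational(1, 2)))) = Add(277221, Mul(-1, Pow(Add(Rational(-4149, 34406), Rational(48541, 91686)), Rational(1, 2)))) = Add(277221, Mul(-1, Pow(Rational(322424108, 788637129), Rational(1, 2)))) = Add(277221, Mul(-1, Mul(Rational(2, 788637129), Pow(63568905713376483, Rational(1, 2))))) = Add(277221, Mul(Rational(-2, 788637129), Pow(63568905713376483, Rational(1, 2))))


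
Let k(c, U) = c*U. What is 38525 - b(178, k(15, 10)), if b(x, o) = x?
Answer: 38347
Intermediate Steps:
k(c, U) = U*c
38525 - b(178, k(15, 10)) = 38525 - 1*178 = 38525 - 178 = 38347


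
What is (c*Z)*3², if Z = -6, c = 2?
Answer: -108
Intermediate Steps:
(c*Z)*3² = (2*(-6))*3² = -12*9 = -108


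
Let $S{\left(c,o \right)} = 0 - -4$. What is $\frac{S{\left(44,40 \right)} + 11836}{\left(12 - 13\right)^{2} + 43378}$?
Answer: $\frac{11840}{43379} \approx 0.27294$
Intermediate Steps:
$S{\left(c,o \right)} = 4$ ($S{\left(c,o \right)} = 0 + 4 = 4$)
$\frac{S{\left(44,40 \right)} + 11836}{\left(12 - 13\right)^{2} + 43378} = \frac{4 + 11836}{\left(12 - 13\right)^{2} + 43378} = \frac{11840}{\left(-1\right)^{2} + 43378} = \frac{11840}{1 + 43378} = \frac{11840}{43379}$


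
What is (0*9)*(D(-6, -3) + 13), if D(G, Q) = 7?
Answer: 0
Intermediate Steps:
(0*9)*(D(-6, -3) + 13) = (0*9)*(7 + 13) = 0*20 = 0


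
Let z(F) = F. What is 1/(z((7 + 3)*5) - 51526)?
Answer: -1/51476 ≈ -1.9427e-5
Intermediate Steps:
1/(z((7 + 3)*5) - 51526) = 1/((7 + 3)*5 - 51526) = 1/(10*5 - 51526) = 1/(50 - 51526) = 1/(-51476) = -1/51476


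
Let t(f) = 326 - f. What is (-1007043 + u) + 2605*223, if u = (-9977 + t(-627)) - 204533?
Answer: -639685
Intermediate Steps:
u = -213557 (u = (-9977 + (326 - 1*(-627))) - 204533 = (-9977 + (326 + 627)) - 204533 = (-9977 + 953) - 204533 = -9024 - 204533 = -213557)
(-1007043 + u) + 2605*223 = (-1007043 - 213557) + 2605*223 = -1220600 + 580915 = -639685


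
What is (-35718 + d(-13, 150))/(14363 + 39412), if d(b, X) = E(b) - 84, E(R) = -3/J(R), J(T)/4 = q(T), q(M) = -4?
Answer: -190943/286800 ≈ -0.66577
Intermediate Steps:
J(T) = -16 (J(T) = 4*(-4) = -16)
E(R) = 3/16 (E(R) = -3/(-16) = -3*(-1/16) = 3/16)
d(b, X) = -1341/16 (d(b, X) = 3/16 - 84 = -1341/16)
(-35718 + d(-13, 150))/(14363 + 39412) = (-35718 - 1341/16)/(14363 + 39412) = -572829/16/53775 = -572829/16*1/53775 = -190943/286800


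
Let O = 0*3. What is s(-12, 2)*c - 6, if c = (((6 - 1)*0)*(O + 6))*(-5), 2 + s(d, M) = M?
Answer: -6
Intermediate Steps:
O = 0
s(d, M) = -2 + M
c = 0 (c = (((6 - 1)*0)*(0 + 6))*(-5) = ((5*0)*6)*(-5) = (0*6)*(-5) = 0*(-5) = 0)
s(-12, 2)*c - 6 = (-2 + 2)*0 - 6 = 0*0 - 6 = 0 - 6 = -6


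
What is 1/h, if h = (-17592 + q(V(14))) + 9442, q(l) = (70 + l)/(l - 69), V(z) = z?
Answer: -55/448334 ≈ -0.00012268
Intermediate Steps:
q(l) = (70 + l)/(-69 + l)
h = -448334/55 (h = (-17592 + (70 + 14)/(-69 + 14)) + 9442 = (-17592 + 84/(-55)) + 9442 = (-17592 - 1/55*84) + 9442 = (-17592 - 84/55) + 9442 = -967644/55 + 9442 = -448334/55 ≈ -8151.5)
1/h = 1/(-448334/55) = -55/448334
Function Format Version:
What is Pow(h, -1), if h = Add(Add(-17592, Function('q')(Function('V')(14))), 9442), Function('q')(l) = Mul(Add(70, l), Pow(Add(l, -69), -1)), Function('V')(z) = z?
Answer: Rational(-55, 448334) ≈ -0.00012268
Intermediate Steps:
Function('q')(l) = Mul(Pow(Add(-69, l), -1), Add(70, l)) (Function('q')(l) = Mul(Add(70, l), Pow(Add(-69, l), -1)) = Mul(Pow(Add(-69, l), -1), Add(70, l)))
h = Rational(-448334, 55) (h = Add(Add(-17592, Mul(Pow(Add(-69, 14), -1), Add(70, 14))), 9442) = Add(Add(-17592, Mul(Pow(-55, -1), 84)), 9442) = Add(Add(-17592, Mul(Rational(-1, 55), 84)), 9442) = Add(Add(-17592, Rational(-84, 55)), 9442) = Add(Rational(-967644, 55), 9442) = Rational(-448334, 55) ≈ -8151.5)
Pow(h, -1) = Pow(Rational(-448334, 55), -1) = Rational(-55, 448334)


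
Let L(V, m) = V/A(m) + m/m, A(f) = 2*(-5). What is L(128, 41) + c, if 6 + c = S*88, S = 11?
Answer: 4751/5 ≈ 950.20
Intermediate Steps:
A(f) = -10
c = 962 (c = -6 + 11*88 = -6 + 968 = 962)
L(V, m) = 1 - V/10 (L(V, m) = V/(-10) + m/m = V*(-1/10) + 1 = -V/10 + 1 = 1 - V/10)
L(128, 41) + c = (1 - 1/10*128) + 962 = (1 - 64/5) + 962 = -59/5 + 962 = 4751/5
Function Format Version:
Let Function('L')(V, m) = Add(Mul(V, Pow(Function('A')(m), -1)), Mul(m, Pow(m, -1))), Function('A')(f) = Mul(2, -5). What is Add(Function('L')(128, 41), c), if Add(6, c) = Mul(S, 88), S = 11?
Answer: Rational(4751, 5) ≈ 950.20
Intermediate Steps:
Function('A')(f) = -10
c = 962 (c = Add(-6, Mul(11, 88)) = Add(-6, 968) = 962)
Function('L')(V, m) = Add(1, Mul(Rational(-1, 10), V)) (Function('L')(V, m) = Add(Mul(V, Pow(-10, -1)), Mul(m, Pow(m, -1))) = Add(Mul(V, Rational(-1, 10)), 1) = Add(Mul(Rational(-1, 10), V), 1) = Add(1, Mul(Rational(-1, 10), V)))
Add(Function('L')(128, 41), c) = Add(Add(1, Mul(Rational(-1, 10), 128)), 962) = Add(Add(1, Rational(-64, 5)), 962) = Add(Rational(-59, 5), 962) = Rational(4751, 5)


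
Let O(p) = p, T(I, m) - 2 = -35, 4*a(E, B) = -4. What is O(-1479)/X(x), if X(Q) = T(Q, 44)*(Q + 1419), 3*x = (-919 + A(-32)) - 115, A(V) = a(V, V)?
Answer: 493/11814 ≈ 0.041730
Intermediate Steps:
a(E, B) = -1 (a(E, B) = (1/4)*(-4) = -1)
A(V) = -1
T(I, m) = -33 (T(I, m) = 2 - 35 = -33)
x = -345 (x = ((-919 - 1) - 115)/3 = (-920 - 115)/3 = (1/3)*(-1035) = -345)
X(Q) = -46827 - 33*Q (X(Q) = -33*(Q + 1419) = -33*(1419 + Q) = -46827 - 33*Q)
O(-1479)/X(x) = -1479/(-46827 - 33*(-345)) = -1479/(-46827 + 11385) = -1479/(-35442) = -1479*(-1/35442) = 493/11814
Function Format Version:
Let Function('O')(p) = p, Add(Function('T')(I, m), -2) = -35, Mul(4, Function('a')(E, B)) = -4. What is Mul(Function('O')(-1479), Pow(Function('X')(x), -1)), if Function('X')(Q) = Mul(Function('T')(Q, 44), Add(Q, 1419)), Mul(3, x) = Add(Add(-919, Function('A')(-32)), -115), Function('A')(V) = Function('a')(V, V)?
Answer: Rational(493, 11814) ≈ 0.041730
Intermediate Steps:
Function('a')(E, B) = -1 (Function('a')(E, B) = Mul(Rational(1, 4), -4) = -1)
Function('A')(V) = -1
Function('T')(I, m) = -33 (Function('T')(I, m) = Add(2, -35) = -33)
x = -345 (x = Mul(Rational(1, 3), Add(Add(-919, -1), -115)) = Mul(Rational(1, 3), Add(-920, -115)) = Mul(Rational(1, 3), -1035) = -345)
Function('X')(Q) = Add(-46827, Mul(-33, Q)) (Function('X')(Q) = Mul(-33, Add(Q, 1419)) = Mul(-33, Add(1419, Q)) = Add(-46827, Mul(-33, Q)))
Mul(Function('O')(-1479), Pow(Function('X')(x), -1)) = Mul(-1479, Pow(Add(-46827, Mul(-33, -345)), -1)) = Mul(-1479, Pow(Add(-46827, 11385), -1)) = Mul(-1479, Pow(-35442, -1)) = Mul(-1479, Rational(-1, 35442)) = Rational(493, 11814)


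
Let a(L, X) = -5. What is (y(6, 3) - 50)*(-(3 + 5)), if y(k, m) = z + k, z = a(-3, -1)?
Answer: 392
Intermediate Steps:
z = -5
y(k, m) = -5 + k
(y(6, 3) - 50)*(-(3 + 5)) = ((-5 + 6) - 50)*(-(3 + 5)) = (1 - 50)*(-1*8) = -49*(-8) = 392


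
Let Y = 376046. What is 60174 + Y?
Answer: 436220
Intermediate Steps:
60174 + Y = 60174 + 376046 = 436220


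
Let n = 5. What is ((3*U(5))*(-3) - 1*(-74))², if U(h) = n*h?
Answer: 22801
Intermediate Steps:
U(h) = 5*h
((3*U(5))*(-3) - 1*(-74))² = ((3*(5*5))*(-3) - 1*(-74))² = ((3*25)*(-3) + 74)² = (75*(-3) + 74)² = (-225 + 74)² = (-151)² = 22801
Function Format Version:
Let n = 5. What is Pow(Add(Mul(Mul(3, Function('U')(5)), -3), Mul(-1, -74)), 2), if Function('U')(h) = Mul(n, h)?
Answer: 22801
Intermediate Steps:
Function('U')(h) = Mul(5, h)
Pow(Add(Mul(Mul(3, Function('U')(5)), -3), Mul(-1, -74)), 2) = Pow(Add(Mul(Mul(3, Mul(5, 5)), -3), Mul(-1, -74)), 2) = Pow(Add(Mul(Mul(3, 25), -3), 74), 2) = Pow(Add(Mul(75, -3), 74), 2) = Pow(Add(-225, 74), 2) = Pow(-151, 2) = 22801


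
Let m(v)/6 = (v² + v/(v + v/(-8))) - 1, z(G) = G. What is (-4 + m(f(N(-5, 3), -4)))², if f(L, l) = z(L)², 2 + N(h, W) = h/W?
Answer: 41771184400/35721 ≈ 1.1694e+6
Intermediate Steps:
N(h, W) = -2 + h/W
f(L, l) = L²
m(v) = 6/7 + 6*v² (m(v) = 6*((v² + v/(v + v/(-8))) - 1) = 6*((v² + v/(v + v*(-⅛))) - 1) = 6*((v² + v/(v - v/8)) - 1) = 6*((v² + v/((7*v/8))) - 1) = 6*((v² + (8/(7*v))*v) - 1) = 6*((v² + 8/7) - 1) = 6*((8/7 + v²) - 1) = 6*(⅐ + v²) = 6/7 + 6*v²)
(-4 + m(f(N(-5, 3), -4)))² = (-4 + (6/7 + 6*((-2 - 5/3)²)²))² = (-4 + (6/7 + 6*((-11/3)²)²))² = (-4 + (6/7 + 6*(121/9)²))² = (-4 + (6/7 + 6*(14641/81)))² = (-4 + (6/7 + 29282/27))² = (-4 + 205136/189)² = (204380/189)² = 41771184400/35721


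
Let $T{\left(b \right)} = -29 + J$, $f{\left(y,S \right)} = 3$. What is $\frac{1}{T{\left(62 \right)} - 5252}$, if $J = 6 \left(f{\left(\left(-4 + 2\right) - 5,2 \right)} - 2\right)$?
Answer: $- \frac{1}{5275} \approx -0.00018957$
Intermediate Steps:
$J = 6$ ($J = 6 \left(3 - 2\right) = 6 \cdot 1 = 6$)
$T{\left(b \right)} = -23$ ($T{\left(b \right)} = -29 + 6 = -23$)
$\frac{1}{T{\left(62 \right)} - 5252} = \frac{1}{-23 - 5252} = \frac{1}{-5275} = - \frac{1}{5275}$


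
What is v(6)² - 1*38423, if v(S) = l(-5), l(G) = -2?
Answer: -38419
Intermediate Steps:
v(S) = -2
v(6)² - 1*38423 = (-2)² - 1*38423 = 4 - 38423 = -38419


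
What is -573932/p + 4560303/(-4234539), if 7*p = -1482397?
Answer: 488199170245/298917519523 ≈ 1.6332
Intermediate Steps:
p = -211771 (p = (⅐)*(-1482397) = -211771)
-573932/p + 4560303/(-4234539) = -573932/(-211771) + 4560303/(-4234539) = -573932*(-1/211771) + 4560303*(-1/4234539) = 573932/211771 - 1520101/1411513 = 488199170245/298917519523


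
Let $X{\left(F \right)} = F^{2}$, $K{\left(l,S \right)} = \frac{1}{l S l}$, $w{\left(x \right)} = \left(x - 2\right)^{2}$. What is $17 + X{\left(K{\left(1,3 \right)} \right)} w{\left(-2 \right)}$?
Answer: $\frac{169}{9} \approx 18.778$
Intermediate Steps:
$w{\left(x \right)} = \left(-2 + x\right)^{2}$
$K{\left(l,S \right)} = \frac{1}{S l^{2}}$ ($K{\left(l,S \right)} = \frac{\frac{1}{S} \frac{1}{l}}{l} = \frac{1}{S l^{2}}$)
$17 + X{\left(K{\left(1,3 \right)} \right)} w{\left(-2 \right)} = 17 + \left(\frac{1}{3 \cdot 1}\right)^{2} \left(-2 - 2\right)^{2} = 17 + \left(\frac{1}{3} \cdot 1\right)^{2} \left(-4\right)^{2} = 17 + \left(\frac{1}{3}\right)^{2} \cdot 16 = 17 + \frac{1}{9} \cdot 16 = 17 + \frac{16}{9} = \frac{169}{9}$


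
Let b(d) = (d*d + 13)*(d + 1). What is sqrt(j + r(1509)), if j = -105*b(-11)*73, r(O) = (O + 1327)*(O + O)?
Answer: 2*sqrt(4707537) ≈ 4339.4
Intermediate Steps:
r(O) = 2*O*(1327 + O) (r(O) = (1327 + O)*(2*O) = 2*O*(1327 + O))
b(d) = (1 + d)*(13 + d**2) (b(d) = (d**2 + 13)*(1 + d) = (13 + d**2)*(1 + d) = (1 + d)*(13 + d**2))
j = 10271100 (j = -105*(13 + (-11)**2 + (-11)**3 + 13*(-11))*73 = -105*(13 + 121 - 1331 - 143)*73 = -105*(-1340)*73 = 140700*73 = 10271100)
sqrt(j + r(1509)) = sqrt(10271100 + 2*1509*(1327 + 1509)) = sqrt(10271100 + 2*1509*2836) = sqrt(10271100 + 8559048) = sqrt(18830148) = 2*sqrt(4707537)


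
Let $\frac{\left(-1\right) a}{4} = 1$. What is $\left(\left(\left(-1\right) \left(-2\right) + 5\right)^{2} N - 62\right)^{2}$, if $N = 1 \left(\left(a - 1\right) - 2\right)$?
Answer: $164025$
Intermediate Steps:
$a = -4$ ($a = \left(-4\right) 1 = -4$)
$N = -7$ ($N = 1 \left(\left(-4 - 1\right) - 2\right) = 1 \left(-5 - 2\right) = 1 \left(-7\right) = -7$)
$\left(\left(\left(-1\right) \left(-2\right) + 5\right)^{2} N - 62\right)^{2} = \left(\left(\left(-1\right) \left(-2\right) + 5\right)^{2} \left(-7\right) - 62\right)^{2} = \left(\left(2 + 5\right)^{2} \left(-7\right) - 62\right)^{2} = \left(7^{2} \left(-7\right) - 62\right)^{2} = \left(49 \left(-7\right) - 62\right)^{2} = \left(-343 - 62\right)^{2} = \left(-405\right)^{2} = 164025$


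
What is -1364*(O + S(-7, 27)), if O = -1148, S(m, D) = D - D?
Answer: 1565872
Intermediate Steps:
S(m, D) = 0
-1364*(O + S(-7, 27)) = -1364*(-1148 + 0) = -1364*(-1148) = 1565872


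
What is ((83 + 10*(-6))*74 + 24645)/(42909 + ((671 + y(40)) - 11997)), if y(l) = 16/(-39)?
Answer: 1027533/1231721 ≈ 0.83423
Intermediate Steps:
y(l) = -16/39 (y(l) = 16*(-1/39) = -16/39)
((83 + 10*(-6))*74 + 24645)/(42909 + ((671 + y(40)) - 11997)) = ((83 + 10*(-6))*74 + 24645)/(42909 + ((671 - 16/39) - 11997)) = ((83 - 60)*74 + 24645)/(42909 + (26153/39 - 11997)) = (23*74 + 24645)/(42909 - 441730/39) = (1702 + 24645)/(1231721/39) = 26347*(39/1231721) = 1027533/1231721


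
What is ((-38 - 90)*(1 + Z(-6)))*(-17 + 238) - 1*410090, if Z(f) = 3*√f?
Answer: -438378 - 84864*I*√6 ≈ -4.3838e+5 - 2.0787e+5*I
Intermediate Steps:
((-38 - 90)*(1 + Z(-6)))*(-17 + 238) - 1*410090 = ((-38 - 90)*(1 + 3*√(-6)))*(-17 + 238) - 1*410090 = -128*(1 + 3*(I*√6))*221 - 410090 = -128*(1 + 3*I*√6)*221 - 410090 = (-128 - 384*I*√6)*221 - 410090 = (-28288 - 84864*I*√6) - 410090 = -438378 - 84864*I*√6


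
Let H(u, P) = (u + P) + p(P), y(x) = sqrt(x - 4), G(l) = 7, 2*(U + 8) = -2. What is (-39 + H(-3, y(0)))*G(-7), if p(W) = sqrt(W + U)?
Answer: -294 + 7*sqrt(-9 + 2*I) + 14*I ≈ -291.68 + 35.128*I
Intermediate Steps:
U = -9 (U = -8 + (1/2)*(-2) = -8 - 1 = -9)
p(W) = sqrt(-9 + W) (p(W) = sqrt(W - 9) = sqrt(-9 + W))
y(x) = sqrt(-4 + x)
H(u, P) = P + u + sqrt(-9 + P) (H(u, P) = (u + P) + sqrt(-9 + P) = (P + u) + sqrt(-9 + P) = P + u + sqrt(-9 + P))
(-39 + H(-3, y(0)))*G(-7) = (-39 + (sqrt(-4 + 0) - 3 + sqrt(-9 + sqrt(-4 + 0))))*7 = (-39 + (sqrt(-4) - 3 + sqrt(-9 + sqrt(-4))))*7 = (-39 + (2*I - 3 + sqrt(-9 + 2*I)))*7 = (-39 + (-3 + sqrt(-9 + 2*I) + 2*I))*7 = (-42 + sqrt(-9 + 2*I) + 2*I)*7 = -294 + 7*sqrt(-9 + 2*I) + 14*I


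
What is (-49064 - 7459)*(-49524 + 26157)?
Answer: 1320772941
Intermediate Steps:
(-49064 - 7459)*(-49524 + 26157) = -56523*(-23367) = 1320772941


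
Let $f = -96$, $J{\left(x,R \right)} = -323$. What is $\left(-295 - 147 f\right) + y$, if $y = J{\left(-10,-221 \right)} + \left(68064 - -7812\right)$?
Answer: $89370$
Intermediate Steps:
$y = 75553$ ($y = -323 + \left(68064 - -7812\right) = -323 + \left(68064 + 7812\right) = -323 + 75876 = 75553$)
$\left(-295 - 147 f\right) + y = \left(-295 - -14112\right) + 75553 = \left(-295 + 14112\right) + 75553 = 13817 + 75553 = 89370$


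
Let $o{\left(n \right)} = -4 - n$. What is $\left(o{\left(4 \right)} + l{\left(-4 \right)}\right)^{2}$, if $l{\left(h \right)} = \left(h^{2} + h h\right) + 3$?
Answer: $729$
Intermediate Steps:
$l{\left(h \right)} = 3 + 2 h^{2}$ ($l{\left(h \right)} = \left(h^{2} + h^{2}\right) + 3 = 2 h^{2} + 3 = 3 + 2 h^{2}$)
$\left(o{\left(4 \right)} + l{\left(-4 \right)}\right)^{2} = \left(\left(-4 - 4\right) + \left(3 + 2 \left(-4\right)^{2}\right)\right)^{2} = \left(\left(-4 - 4\right) + \left(3 + 2 \cdot 16\right)\right)^{2} = \left(-8 + \left(3 + 32\right)\right)^{2} = \left(-8 + 35\right)^{2} = 27^{2} = 729$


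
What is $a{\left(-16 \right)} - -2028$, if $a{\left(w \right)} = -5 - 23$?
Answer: $2000$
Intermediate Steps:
$a{\left(w \right)} = -28$
$a{\left(-16 \right)} - -2028 = -28 - -2028 = -28 + 2028 = 2000$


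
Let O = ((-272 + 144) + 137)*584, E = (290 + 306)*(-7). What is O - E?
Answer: 9428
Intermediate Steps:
E = -4172 (E = 596*(-7) = -4172)
O = 5256 (O = (-128 + 137)*584 = 9*584 = 5256)
O - E = 5256 - 1*(-4172) = 5256 + 4172 = 9428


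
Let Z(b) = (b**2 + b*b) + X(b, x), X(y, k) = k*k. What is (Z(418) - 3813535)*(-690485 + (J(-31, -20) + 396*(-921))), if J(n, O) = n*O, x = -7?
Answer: 3653108658078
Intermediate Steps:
X(y, k) = k**2
J(n, O) = O*n
Z(b) = 49 + 2*b**2 (Z(b) = (b**2 + b*b) + (-7)**2 = (b**2 + b**2) + 49 = 2*b**2 + 49 = 49 + 2*b**2)
(Z(418) - 3813535)*(-690485 + (J(-31, -20) + 396*(-921))) = ((49 + 2*418**2) - 3813535)*(-690485 + (-20*(-31) + 396*(-921))) = ((49 + 2*174724) - 3813535)*(-690485 + (620 - 364716)) = ((49 + 349448) - 3813535)*(-690485 - 364096) = (349497 - 3813535)*(-1054581) = -3464038*(-1054581) = 3653108658078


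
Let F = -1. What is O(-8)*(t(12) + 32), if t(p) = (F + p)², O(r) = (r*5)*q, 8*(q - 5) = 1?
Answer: -31365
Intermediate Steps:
q = 41/8 (q = 5 + (⅛)*1 = 5 + ⅛ = 41/8 ≈ 5.1250)
O(r) = 205*r/8 (O(r) = (r*5)*(41/8) = (5*r)*(41/8) = 205*r/8)
t(p) = (-1 + p)²
O(-8)*(t(12) + 32) = ((205/8)*(-8))*((-1 + 12)² + 32) = -205*(11² + 32) = -205*(121 + 32) = -205*153 = -31365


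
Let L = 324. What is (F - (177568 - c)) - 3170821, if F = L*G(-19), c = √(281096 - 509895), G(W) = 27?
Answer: -3339641 + I*√228799 ≈ -3.3396e+6 + 478.33*I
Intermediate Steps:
c = I*√228799 (c = √(-228799) = I*√228799 ≈ 478.33*I)
F = 8748 (F = 324*27 = 8748)
(F - (177568 - c)) - 3170821 = (8748 - (177568 - I*√228799)) - 3170821 = (8748 + (-177568 + I*√228799)) - 3170821 = (-168820 + I*√228799) - 3170821 = -3339641 + I*√228799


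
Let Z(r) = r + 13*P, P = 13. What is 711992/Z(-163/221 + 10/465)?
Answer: 3658392894/864685 ≈ 4230.9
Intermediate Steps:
Z(r) = 169 + r (Z(r) = r + 13*13 = r + 169 = 169 + r)
711992/Z(-163/221 + 10/465) = 711992/(169 + (-163/221 + 10/465)) = 711992/(169 + (-163*1/221 + 10*(1/465))) = 711992/(169 + (-163/221 + 2/93)) = 711992/(169 - 14717/20553) = 711992/(3458740/20553) = 711992*(20553/3458740) = 3658392894/864685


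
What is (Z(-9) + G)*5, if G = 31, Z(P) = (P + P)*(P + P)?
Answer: 1775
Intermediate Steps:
Z(P) = 4*P² (Z(P) = (2*P)*(2*P) = 4*P²)
(Z(-9) + G)*5 = (4*(-9)² + 31)*5 = (4*81 + 31)*5 = (324 + 31)*5 = 355*5 = 1775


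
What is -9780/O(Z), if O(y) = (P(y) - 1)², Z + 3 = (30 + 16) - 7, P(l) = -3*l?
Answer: -9780/11881 ≈ -0.82316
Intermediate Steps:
Z = 36 (Z = -3 + ((30 + 16) - 7) = -3 + (46 - 7) = -3 + 39 = 36)
O(y) = (-1 - 3*y)² (O(y) = (-3*y - 1)² = (-1 - 3*y)²)
-9780/O(Z) = -9780/(1 + 3*36)² = -9780/(1 + 108)² = -9780/(109²) = -9780/11881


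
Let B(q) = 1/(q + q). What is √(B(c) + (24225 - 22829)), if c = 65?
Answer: √23592530/130 ≈ 37.363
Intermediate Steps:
B(q) = 1/(2*q)
√(B(c) + (24225 - 22829)) = √((½)/65 + (24225 - 22829)) = √((½)*(1/65) + 1396) = √(1/130 + 1396) = √(181481/130) = √23592530/130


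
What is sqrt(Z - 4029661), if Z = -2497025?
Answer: I*sqrt(6526686) ≈ 2554.7*I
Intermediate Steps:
sqrt(Z - 4029661) = sqrt(-2497025 - 4029661) = sqrt(-6526686) = I*sqrt(6526686)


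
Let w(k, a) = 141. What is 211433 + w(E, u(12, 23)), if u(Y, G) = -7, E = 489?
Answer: 211574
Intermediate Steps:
211433 + w(E, u(12, 23)) = 211433 + 141 = 211574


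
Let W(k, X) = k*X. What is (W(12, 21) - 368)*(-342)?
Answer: 39672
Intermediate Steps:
W(k, X) = X*k
(W(12, 21) - 368)*(-342) = (21*12 - 368)*(-342) = (252 - 368)*(-342) = -116*(-342) = 39672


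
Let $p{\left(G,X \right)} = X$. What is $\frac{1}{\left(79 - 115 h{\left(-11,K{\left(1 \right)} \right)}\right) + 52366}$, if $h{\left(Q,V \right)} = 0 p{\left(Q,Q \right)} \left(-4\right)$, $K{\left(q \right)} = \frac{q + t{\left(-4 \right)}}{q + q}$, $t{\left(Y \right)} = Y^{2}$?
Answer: $\frac{1}{52445} \approx 1.9068 \cdot 10^{-5}$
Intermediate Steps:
$K{\left(q \right)} = \frac{16 + q}{2 q}$ ($K{\left(q \right)} = \frac{q + \left(-4\right)^{2}}{q + q} = \frac{q + 16}{2 q} = \left(16 + q\right) \frac{1}{2 q} = \frac{16 + q}{2 q}$)
$h{\left(Q,V \right)} = 0$ ($h{\left(Q,V \right)} = 0 Q \left(-4\right) = 0 \left(-4\right) = 0$)
$\frac{1}{\left(79 - 115 h{\left(-11,K{\left(1 \right)} \right)}\right) + 52366} = \frac{1}{\left(79 - 0\right) + 52366} = \frac{1}{\left(79 + 0\right) + 52366} = \frac{1}{79 + 52366} = \frac{1}{52445}$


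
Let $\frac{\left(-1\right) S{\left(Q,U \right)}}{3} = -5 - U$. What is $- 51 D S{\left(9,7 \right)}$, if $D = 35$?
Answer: $-64260$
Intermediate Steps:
$S{\left(Q,U \right)} = 15 + 3 U$ ($S{\left(Q,U \right)} = - 3 \left(-5 - U\right) = 15 + 3 U$)
$- 51 D S{\left(9,7 \right)} = \left(-51\right) 35 \left(15 + 3 \cdot 7\right) = - 1785 \left(15 + 21\right) = \left(-1785\right) 36 = -64260$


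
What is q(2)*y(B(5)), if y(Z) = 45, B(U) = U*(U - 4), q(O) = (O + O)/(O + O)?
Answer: 45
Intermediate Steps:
q(O) = 1 (q(O) = (2*O)/((2*O)) = (2*O)*(1/(2*O)) = 1)
B(U) = U*(-4 + U)
q(2)*y(B(5)) = 1*45 = 45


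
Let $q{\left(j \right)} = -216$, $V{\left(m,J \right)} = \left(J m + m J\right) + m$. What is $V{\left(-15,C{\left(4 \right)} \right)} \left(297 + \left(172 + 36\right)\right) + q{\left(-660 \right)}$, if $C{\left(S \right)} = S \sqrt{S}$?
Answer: $-128991$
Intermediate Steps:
$C{\left(S \right)} = S^{\frac{3}{2}}$
$V{\left(m,J \right)} = m + 2 J m$ ($V{\left(m,J \right)} = \left(J m + J m\right) + m = 2 J m + m = m + 2 J m$)
$V{\left(-15,C{\left(4 \right)} \right)} \left(297 + \left(172 + 36\right)\right) + q{\left(-660 \right)} = - 15 \left(1 + 2 \cdot 4^{\frac{3}{2}}\right) \left(297 + \left(172 + 36\right)\right) - 216 = - 15 \left(1 + 2 \cdot 8\right) \left(297 + 208\right) - 216 = - 15 \left(1 + 16\right) 505 - 216 = \left(-15\right) 17 \cdot 505 - 216 = \left(-255\right) 505 - 216 = -128775 - 216 = -128991$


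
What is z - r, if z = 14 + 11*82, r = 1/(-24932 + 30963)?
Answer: 5524395/6031 ≈ 916.00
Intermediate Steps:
r = 1/6031 ≈ 0.00016581
z = 916 (z = 14 + 902 = 916)
z - r = 916 - 1*1/6031 = 916 - 1/6031 = 5524395/6031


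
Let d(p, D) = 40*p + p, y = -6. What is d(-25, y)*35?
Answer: -35875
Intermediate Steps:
d(p, D) = 41*p
d(-25, y)*35 = (41*(-25))*35 = -1025*35 = -35875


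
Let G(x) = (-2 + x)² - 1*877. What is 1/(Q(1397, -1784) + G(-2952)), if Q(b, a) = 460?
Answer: 1/8725699 ≈ 1.1460e-7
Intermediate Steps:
G(x) = -877 + (-2 + x)² (G(x) = (-2 + x)² - 877 = -877 + (-2 + x)²)
1/(Q(1397, -1784) + G(-2952)) = 1/(460 + (-877 + (-2 - 2952)²)) = 1/(460 + (-877 + (-2954)²)) = 1/(460 + (-877 + 8726116)) = 1/(460 + 8725239) = 1/8725699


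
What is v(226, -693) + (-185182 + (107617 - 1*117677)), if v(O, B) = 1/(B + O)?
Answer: -91178015/467 ≈ -1.9524e+5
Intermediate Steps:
v(226, -693) + (-185182 + (107617 - 1*117677)) = 1/(-693 + 226) + (-185182 + (107617 - 1*117677)) = 1/(-467) + (-185182 + (107617 - 117677)) = -1/467 + (-185182 - 10060) = -1/467 - 195242 = -91178015/467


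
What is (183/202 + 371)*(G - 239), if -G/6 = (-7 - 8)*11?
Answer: 56418875/202 ≈ 2.7930e+5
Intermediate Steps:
G = 990 (G = -6*(-7 - 8)*11 = -(-90)*11 = -6*(-165) = 990)
(183/202 + 371)*(G - 239) = (183/202 + 371)*(990 - 239) = (183*(1/202) + 371)*751 = (183/202 + 371)*751 = (75125/202)*751 = 56418875/202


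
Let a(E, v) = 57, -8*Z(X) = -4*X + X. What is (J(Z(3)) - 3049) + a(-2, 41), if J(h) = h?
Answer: -23927/8 ≈ -2990.9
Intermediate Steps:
Z(X) = 3*X/8 (Z(X) = -(-4*X + X)/8 = -(-3)*X/8 = 3*X/8)
(J(Z(3)) - 3049) + a(-2, 41) = ((3/8)*3 - 3049) + 57 = (9/8 - 3049) + 57 = -24383/8 + 57 = -23927/8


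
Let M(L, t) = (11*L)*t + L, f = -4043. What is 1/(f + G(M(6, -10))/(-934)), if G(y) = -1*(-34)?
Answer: -467/1888098 ≈ -0.00024734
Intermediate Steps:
M(L, t) = L + 11*L*t (M(L, t) = 11*L*t + L = L + 11*L*t)
G(y) = 34
1/(f + G(M(6, -10))/(-934)) = 1/(-4043 + 34/(-934)) = 1/(-4043 + 34*(-1/934)) = 1/(-4043 - 17/467) = 1/(-1888098/467) = -467/1888098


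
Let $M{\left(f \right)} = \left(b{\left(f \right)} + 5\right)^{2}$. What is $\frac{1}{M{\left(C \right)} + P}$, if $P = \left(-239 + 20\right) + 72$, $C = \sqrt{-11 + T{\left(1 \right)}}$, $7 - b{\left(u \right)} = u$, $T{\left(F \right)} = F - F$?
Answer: $\frac{i}{2 \left(- 7 i + 12 \sqrt{11}\right)} \approx -0.0021433 + 0.012186 i$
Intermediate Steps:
$T{\left(F \right)} = 0$
$b{\left(u \right)} = 7 - u$
$C = i \sqrt{11}$ ($C = \sqrt{-11 + 0} = \sqrt{-11} = i \sqrt{11} \approx 3.3166 i$)
$M{\left(f \right)} = \left(12 - f\right)^{2}$ ($M{\left(f \right)} = \left(\left(7 - f\right) + 5\right)^{2} = \left(12 - f\right)^{2}$)
$P = -147$ ($P = -219 + 72 = -147$)
$\frac{1}{M{\left(C \right)} + P} = \frac{1}{\left(-12 + i \sqrt{11}\right)^{2} - 147} = \frac{1}{-147 + \left(-12 + i \sqrt{11}\right)^{2}}$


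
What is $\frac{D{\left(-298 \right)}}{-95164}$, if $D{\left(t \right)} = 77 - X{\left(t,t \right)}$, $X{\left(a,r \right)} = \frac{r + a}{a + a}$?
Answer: $- \frac{19}{23791} \approx -0.00079862$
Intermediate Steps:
$X{\left(a,r \right)} = \frac{a + r}{2 a}$
$D{\left(t \right)} = 76$ ($D{\left(t \right)} = 77 - \frac{t + t}{2 t} = 77 - \frac{2 t}{2 t} = 77 - 1 = 76$)
$\frac{D{\left(-298 \right)}}{-95164} = \frac{76}{-95164} = 76 \left(- \frac{1}{95164}\right) = - \frac{19}{23791}$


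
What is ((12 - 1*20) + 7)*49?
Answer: -49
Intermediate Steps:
((12 - 1*20) + 7)*49 = ((12 - 20) + 7)*49 = (-8 + 7)*49 = -1*49 = -49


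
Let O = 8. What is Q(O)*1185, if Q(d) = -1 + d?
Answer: 8295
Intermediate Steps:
Q(O)*1185 = (-1 + 8)*1185 = 7*1185 = 8295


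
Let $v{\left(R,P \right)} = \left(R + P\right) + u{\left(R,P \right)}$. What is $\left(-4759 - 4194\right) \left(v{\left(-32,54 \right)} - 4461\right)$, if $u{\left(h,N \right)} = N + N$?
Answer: $38775443$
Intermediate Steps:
$u{\left(h,N \right)} = 2 N$
$v{\left(R,P \right)} = R + 3 P$ ($v{\left(R,P \right)} = \left(R + P\right) + 2 P = \left(P + R\right) + 2 P = R + 3 P$)
$\left(-4759 - 4194\right) \left(v{\left(-32,54 \right)} - 4461\right) = \left(-4759 - 4194\right) \left(\left(-32 + 3 \cdot 54\right) - 4461\right) = - 8953 \left(\left(-32 + 162\right) - 4461\right) = - 8953 \left(130 - 4461\right) = \left(-8953\right) \left(-4331\right) = 38775443$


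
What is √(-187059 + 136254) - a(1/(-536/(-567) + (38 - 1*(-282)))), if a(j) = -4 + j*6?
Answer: 362251/90988 + 3*I*√5645 ≈ 3.9813 + 225.4*I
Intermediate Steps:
a(j) = -4 + 6*j
√(-187059 + 136254) - a(1/(-536/(-567) + (38 - 1*(-282)))) = √(-187059 + 136254) - (-4 + 6/(-536/(-567) + (38 - 1*(-282)))) = √(-50805) - (-4 + 6/(-536*(-1/567) + (38 + 282))) = 3*I*√5645 - (-4 + 6/(536/567 + 320)) = 3*I*√5645 - (-4 + 6/(181976/567)) = 3*I*√5645 - (-4 + 6*(567/181976)) = 3*I*√5645 - (-4 + 1701/90988) = 3*I*√5645 - 1*(-362251/90988) = 3*I*√5645 + 362251/90988 = 362251/90988 + 3*I*√5645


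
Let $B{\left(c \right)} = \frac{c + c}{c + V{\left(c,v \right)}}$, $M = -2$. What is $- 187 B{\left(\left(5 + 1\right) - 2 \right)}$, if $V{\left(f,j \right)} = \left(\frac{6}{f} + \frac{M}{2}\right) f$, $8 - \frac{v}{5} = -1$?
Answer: $- \frac{748}{3} \approx -249.33$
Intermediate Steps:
$v = 45$ ($v = 40 - -5 = 40 + 5 = 45$)
$V{\left(f,j \right)} = f \left(-1 + \frac{6}{f}\right)$ ($V{\left(f,j \right)} = \left(\frac{6}{f} - \frac{2}{2}\right) f = \left(\frac{6}{f} - 1\right) f = \left(-1 + \frac{6}{f}\right) f = f \left(-1 + \frac{6}{f}\right)$)
$B{\left(c \right)} = \frac{c}{3}$ ($B{\left(c \right)} = \frac{c + c}{c - \left(-6 + c\right)} = \frac{2 c}{6} = 2 c \frac{1}{6} = \frac{c}{3}$)
$- 187 B{\left(\left(5 + 1\right) - 2 \right)} = - 187 \frac{\left(5 + 1\right) - 2}{3} = - 187 \frac{6 - 2}{3} = - 187 \cdot \frac{1}{3} \cdot 4 = \left(-187\right) \frac{4}{3} = - \frac{748}{3}$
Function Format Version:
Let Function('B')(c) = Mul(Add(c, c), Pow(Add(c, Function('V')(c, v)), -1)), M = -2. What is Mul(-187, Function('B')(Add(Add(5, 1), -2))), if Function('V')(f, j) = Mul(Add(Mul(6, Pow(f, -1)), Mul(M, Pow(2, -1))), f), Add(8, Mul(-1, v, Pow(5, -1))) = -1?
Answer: Rational(-748, 3) ≈ -249.33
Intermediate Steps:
v = 45 (v = Add(40, Mul(-5, -1)) = Add(40, 5) = 45)
Function('V')(f, j) = Mul(f, Add(-1, Mul(6, Pow(f, -1)))) (Function('V')(f, j) = Mul(Add(Mul(6, Pow(f, -1)), Mul(-2, Pow(2, -1))), f) = Mul(Add(Mul(6, Pow(f, -1)), Mul(-2, Rational(1, 2))), f) = Mul(Add(Mul(6, Pow(f, -1)), -1), f) = Mul(Add(-1, Mul(6, Pow(f, -1))), f) = Mul(f, Add(-1, Mul(6, Pow(f, -1)))))
Function('B')(c) = Mul(Rational(1, 3), c) (Function('B')(c) = Mul(Add(c, c), Pow(Add(c, Add(6, Mul(-1, c))), -1)) = Mul(Mul(2, c), Pow(6, -1)) = Mul(Mul(2, c), Rational(1, 6)) = Mul(Rational(1, 3), c))
Mul(-187, Function('B')(Add(Add(5, 1), -2))) = Mul(-187, Mul(Rational(1, 3), Add(Add(5, 1), -2))) = Mul(-187, Mul(Rational(1, 3), Add(6, -2))) = Mul(-187, Mul(Rational(1, 3), 4)) = Mul(-187, Rational(4, 3)) = Rational(-748, 3)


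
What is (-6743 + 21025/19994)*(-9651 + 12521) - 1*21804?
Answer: -193653846483/9997 ≈ -1.9371e+7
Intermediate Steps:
(-6743 + 21025/19994)*(-9651 + 12521) - 1*21804 = (-6743 + 21025*(1/19994))*2870 - 21804 = (-6743 + 21025/19994)*2870 - 21804 = -134798517/19994*2870 - 21804 = -193435871895/9997 - 21804 = -193653846483/9997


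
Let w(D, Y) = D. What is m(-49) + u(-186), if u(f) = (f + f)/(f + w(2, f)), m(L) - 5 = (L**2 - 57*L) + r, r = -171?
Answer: 231381/46 ≈ 5030.0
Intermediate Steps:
m(L) = -166 + L**2 - 57*L (m(L) = 5 + ((L**2 - 57*L) - 171) = 5 + (-171 + L**2 - 57*L) = -166 + L**2 - 57*L)
u(f) = 2*f/(2 + f) (u(f) = (f + f)/(f + 2) = (2*f)/(2 + f) = 2*f/(2 + f))
m(-49) + u(-186) = (-166 + (-49)**2 - 57*(-49)) + 2*(-186)/(2 - 186) = (-166 + 2401 + 2793) + 2*(-186)/(-184) = 5028 + 2*(-186)*(-1/184) = 5028 + 93/46 = 231381/46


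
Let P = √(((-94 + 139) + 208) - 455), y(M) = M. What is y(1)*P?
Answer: I*√202 ≈ 14.213*I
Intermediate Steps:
P = I*√202 (P = √((45 + 208) - 455) = √(253 - 455) = √(-202) = I*√202 ≈ 14.213*I)
y(1)*P = 1*(I*√202) = I*√202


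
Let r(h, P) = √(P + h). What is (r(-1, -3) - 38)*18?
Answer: -684 + 36*I ≈ -684.0 + 36.0*I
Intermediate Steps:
(r(-1, -3) - 38)*18 = (√(-3 - 1) - 38)*18 = (√(-4) - 38)*18 = (2*I - 38)*18 = (-38 + 2*I)*18 = -684 + 36*I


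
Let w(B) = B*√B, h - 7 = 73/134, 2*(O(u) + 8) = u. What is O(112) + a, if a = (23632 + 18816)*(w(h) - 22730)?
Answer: -964842992 + 10728732*√135474/4489 ≈ -9.6396e+8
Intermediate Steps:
O(u) = -8 + u/2
h = 1011/134 (h = 7 + 73/134 = 1011/134 ≈ 7.5448)
w(B) = B^(3/2)
a = -964843040 + 10728732*√135474/4489 (a = (23632 + 18816)*((1011/134)^(3/2) - 22730) = 42448*(1011*√135474/17956 - 22730) = 42448*(-22730 + 1011*√135474/17956) = -964843040 + 10728732*√135474/4489 ≈ -9.6396e+8)
O(112) + a = (-8 + (½)*112) + (-964843040 + 10728732*√135474/4489) = (-8 + 56) + (-964843040 + 10728732*√135474/4489) = 48 + (-964843040 + 10728732*√135474/4489) = -964842992 + 10728732*√135474/4489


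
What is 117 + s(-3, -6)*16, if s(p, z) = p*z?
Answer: 405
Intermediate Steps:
117 + s(-3, -6)*16 = 117 - 3*(-6)*16 = 117 + 18*16 = 117 + 288 = 405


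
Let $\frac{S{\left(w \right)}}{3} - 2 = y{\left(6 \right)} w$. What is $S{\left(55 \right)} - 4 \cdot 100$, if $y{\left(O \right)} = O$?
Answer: $596$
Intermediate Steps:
$S{\left(w \right)} = 6 + 18 w$ ($S{\left(w \right)} = 6 + 3 \cdot 6 w = 6 + 18 w$)
$S{\left(55 \right)} - 4 \cdot 100 = \left(6 + 18 \cdot 55\right) - 4 \cdot 100 = \left(6 + 990\right) - 400 = 996 - 400 = 596$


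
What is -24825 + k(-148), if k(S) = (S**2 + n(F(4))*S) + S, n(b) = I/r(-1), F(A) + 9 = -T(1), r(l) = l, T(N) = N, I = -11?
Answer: -4697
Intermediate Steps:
F(A) = -10 (F(A) = -9 - 1*1 = -9 - 1 = -10)
n(b) = 11 (n(b) = -11/(-1) = -11*(-1) = 11)
k(S) = S**2 + 12*S (k(S) = (S**2 + 11*S) + S = S**2 + 12*S)
-24825 + k(-148) = -24825 - 148*(12 - 148) = -24825 - 148*(-136) = -24825 + 20128 = -4697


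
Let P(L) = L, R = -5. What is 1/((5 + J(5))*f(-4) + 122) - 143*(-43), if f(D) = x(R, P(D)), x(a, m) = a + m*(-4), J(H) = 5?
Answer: 1426569/232 ≈ 6149.0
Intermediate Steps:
x(a, m) = a - 4*m
f(D) = -5 - 4*D
1/((5 + J(5))*f(-4) + 122) - 143*(-43) = 1/((5 + 5)*(-5 - 4*(-4)) + 122) - 143*(-43) = 1/(10*(-5 + 16) + 122) + 6149 = 1/(10*11 + 122) + 6149 = 1/(110 + 122) + 6149 = 1/232 + 6149 = 1426569/232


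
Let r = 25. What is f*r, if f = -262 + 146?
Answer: -2900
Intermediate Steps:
f = -116
f*r = -116*25 = -2900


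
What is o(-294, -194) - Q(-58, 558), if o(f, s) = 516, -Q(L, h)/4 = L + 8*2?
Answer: 348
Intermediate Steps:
Q(L, h) = -64 - 4*L (Q(L, h) = -4*(L + 8*2) = -4*(L + 16) = -4*(16 + L) = -64 - 4*L)
o(-294, -194) - Q(-58, 558) = 516 - (-64 - 4*(-58)) = 516 - (-64 + 232) = 516 - 1*168 = 516 - 168 = 348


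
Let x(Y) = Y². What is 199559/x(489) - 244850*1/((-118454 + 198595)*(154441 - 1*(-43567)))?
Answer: 1583327621123851/1897252863623244 ≈ 0.83454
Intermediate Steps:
199559/x(489) - 244850*1/((-118454 + 198595)*(154441 - 1*(-43567))) = 199559/(489²) - 244850*1/((-118454 + 198595)*(154441 - 1*(-43567))) = 199559/239121 - 244850*1/(80141*(154441 + 43567)) = 199559*(1/239121) - 244850/(80141*198008) = 199559/239121 - 244850/15868559128 = 199559/239121 - 244850*1/15868559128 = 199559/239121 - 122425/7934279564 = 1583327621123851/1897252863623244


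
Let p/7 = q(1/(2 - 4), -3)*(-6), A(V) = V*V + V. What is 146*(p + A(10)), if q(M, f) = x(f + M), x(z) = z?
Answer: 37522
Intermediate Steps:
A(V) = V + V**2 (A(V) = V**2 + V = V + V**2)
q(M, f) = M + f (q(M, f) = f + M = M + f)
p = 147 (p = 7*((1/(2 - 4) - 3)*(-6)) = 7*((1/(-2) - 3)*(-6)) = 7*((-1/2 - 3)*(-6)) = 7*(-7/2*(-6)) = 7*21 = 147)
146*(p + A(10)) = 146*(147 + 10*(1 + 10)) = 146*(147 + 10*11) = 146*(147 + 110) = 146*257 = 37522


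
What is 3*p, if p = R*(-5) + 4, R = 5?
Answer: -63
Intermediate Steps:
p = -21 (p = 5*(-5) + 4 = -25 + 4 = -21)
3*p = 3*(-21) = -63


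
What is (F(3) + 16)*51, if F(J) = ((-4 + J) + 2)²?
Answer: 867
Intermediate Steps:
F(J) = (-2 + J)²
(F(3) + 16)*51 = ((-2 + 3)² + 16)*51 = (1² + 16)*51 = (1 + 16)*51 = 17*51 = 867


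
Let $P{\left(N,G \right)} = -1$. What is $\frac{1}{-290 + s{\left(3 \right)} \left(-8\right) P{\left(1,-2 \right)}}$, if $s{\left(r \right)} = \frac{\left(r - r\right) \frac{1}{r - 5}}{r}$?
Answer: $- \frac{1}{290} \approx -0.0034483$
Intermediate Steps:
$s{\left(r \right)} = 0$ ($s{\left(r \right)} = \frac{0 \frac{1}{-5 + r}}{r} = \frac{0}{r} = 0$)
$\frac{1}{-290 + s{\left(3 \right)} \left(-8\right) P{\left(1,-2 \right)}} = \frac{1}{-290 + 0 \left(-8\right) \left(-1\right)} = \frac{1}{-290 + 0 \left(-1\right)} = \frac{1}{-290 + 0} = \frac{1}{-290} = - \frac{1}{290}$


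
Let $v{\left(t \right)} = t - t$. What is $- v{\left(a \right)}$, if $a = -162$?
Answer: $0$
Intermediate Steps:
$v{\left(t \right)} = 0$
$- v{\left(a \right)} = \left(-1\right) 0 = 0$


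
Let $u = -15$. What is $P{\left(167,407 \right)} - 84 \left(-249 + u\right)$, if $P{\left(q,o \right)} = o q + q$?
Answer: $90312$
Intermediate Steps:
$P{\left(q,o \right)} = q + o q$
$P{\left(167,407 \right)} - 84 \left(-249 + u\right) = 167 \left(1 + 407\right) - 84 \left(-249 - 15\right) = 167 \cdot 408 - 84 \left(-264\right) = 68136 - -22176 = 68136 + 22176 = 90312$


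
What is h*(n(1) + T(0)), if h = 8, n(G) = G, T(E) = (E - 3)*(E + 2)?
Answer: -40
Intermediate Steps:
T(E) = (-3 + E)*(2 + E)
h*(n(1) + T(0)) = 8*(1 + (-6 + 0² - 1*0)) = 8*(1 + (-6 + 0 + 0)) = 8*(1 - 6) = 8*(-5) = -40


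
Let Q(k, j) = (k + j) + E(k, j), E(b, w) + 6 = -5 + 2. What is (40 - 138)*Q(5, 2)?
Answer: 196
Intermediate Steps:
E(b, w) = -9 (E(b, w) = -6 + (-5 + 2) = -6 - 3 = -9)
Q(k, j) = -9 + j + k (Q(k, j) = (k + j) - 9 = (j + k) - 9 = -9 + j + k)
(40 - 138)*Q(5, 2) = (40 - 138)*(-9 + 2 + 5) = -98*(-2) = 196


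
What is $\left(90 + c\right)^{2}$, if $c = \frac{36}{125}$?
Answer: $\frac{127373796}{15625} \approx 8151.9$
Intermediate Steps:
$c = \frac{36}{125}$ ($c = 36 \cdot \frac{1}{125} = \frac{36}{125} \approx 0.288$)
$\left(90 + c\right)^{2} = \left(90 + \frac{36}{125}\right)^{2} = \left(\frac{11286}{125}\right)^{2} = \frac{127373796}{15625}$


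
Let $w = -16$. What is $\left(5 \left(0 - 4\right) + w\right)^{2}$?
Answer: $1296$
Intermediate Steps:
$\left(5 \left(0 - 4\right) + w\right)^{2} = \left(5 \left(0 - 4\right) - 16\right)^{2} = \left(5 \left(-4\right) - 16\right)^{2} = \left(-20 - 16\right)^{2} = \left(-36\right)^{2} = 1296$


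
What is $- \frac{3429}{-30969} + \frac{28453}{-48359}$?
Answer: $- \frac{716054}{1499129} \approx -0.47765$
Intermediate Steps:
$- \frac{3429}{-30969} + \frac{28453}{-48359} = \left(-3429\right) \left(- \frac{1}{30969}\right) + 28453 \left(- \frac{1}{48359}\right) = \frac{127}{1147} - \frac{769}{1307} = - \frac{716054}{1499129}$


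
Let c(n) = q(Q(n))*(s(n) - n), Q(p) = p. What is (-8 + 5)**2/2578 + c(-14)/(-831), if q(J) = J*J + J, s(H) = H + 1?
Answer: -461717/2142318 ≈ -0.21552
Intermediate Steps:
s(H) = 1 + H
q(J) = J + J**2 (q(J) = J**2 + J = J + J**2)
c(n) = n*(1 + n) (c(n) = (n*(1 + n))*((1 + n) - n) = (n*(1 + n))*1 = n*(1 + n))
(-8 + 5)**2/2578 + c(-14)/(-831) = (-8 + 5)**2/2578 - 14*(1 - 14)/(-831) = (-3)**2*(1/2578) - 14*(-13)*(-1/831) = 9*(1/2578) + 182*(-1/831) = 9/2578 - 182/831 = -461717/2142318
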